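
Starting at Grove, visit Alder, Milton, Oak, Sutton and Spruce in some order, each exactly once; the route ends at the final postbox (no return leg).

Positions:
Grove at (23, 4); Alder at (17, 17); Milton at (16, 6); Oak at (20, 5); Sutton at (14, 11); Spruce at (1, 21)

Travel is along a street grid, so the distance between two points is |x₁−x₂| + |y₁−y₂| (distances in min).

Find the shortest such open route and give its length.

There are 5! = 120 possible orderings.
Grove→Alder→Milton→Oak→Sutton→Spruce: 19+12+5+12+23 = 71
Grove→Alder→Milton→Oak→Spruce→Sutton: 19+12+5+35+23 = 94
Grove→Alder→Milton→Sutton→Oak→Spruce: 19+12+7+12+35 = 85
Grove→Alder→Milton→Sutton→Spruce→Oak: 19+12+7+23+35 = 96
Grove→Alder→Milton→Spruce→Oak→Sutton: 19+12+30+35+12 = 108
Grove→Alder→Milton→Spruce→Sutton→Oak: 19+12+30+23+12 = 96
Grove→Alder→Oak→Milton→Sutton→Spruce: 19+15+5+7+23 = 69
Grove→Alder→Oak→Milton→Spruce→Sutton: 19+15+5+30+23 = 92
Grove→Alder→Oak→Sutton→Milton→Spruce: 19+15+12+7+30 = 83
Grove→Alder→Oak→Sutton→Spruce→Milton: 19+15+12+23+30 = 99
Grove→Alder→Oak→Spruce→Milton→Sutton: 19+15+35+30+7 = 106
Grove→Alder→Oak→Spruce→Sutton→Milton: 19+15+35+23+7 = 99
Grove→Alder→Sutton→Milton→Oak→Spruce: 19+9+7+5+35 = 75
Grove→Alder→Sutton→Milton→Spruce→Oak: 19+9+7+30+35 = 100
… (106 more)
Grove→Oak→Milton→Sutton→Alder→Spruce: 4+5+7+9+20 = 45  ← best
The minimum is 45.
One shortest path: Grove → Oak → Milton → Sutton → Alder → Spruce.

Shortest open route: 45 min.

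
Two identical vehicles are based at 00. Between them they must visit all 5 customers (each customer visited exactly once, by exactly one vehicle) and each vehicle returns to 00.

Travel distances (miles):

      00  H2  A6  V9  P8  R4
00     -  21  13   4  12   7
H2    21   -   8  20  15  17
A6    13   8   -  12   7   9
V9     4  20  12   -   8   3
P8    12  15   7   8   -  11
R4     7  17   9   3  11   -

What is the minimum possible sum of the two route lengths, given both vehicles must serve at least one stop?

Check every non-empty split of the stops between the two vehicles; for each half take its own optimal tour:
  {H2} + {A6, V9, P8, R4}: 42 + 35 = 77
  {A6} + {H2, V9, P8, R4}: 26 + 51 = 77
  {H2, A6} + {V9, P8, R4}: 42 + 30 = 72
  {V9} + {H2, A6, P8, R4}: 8 + 51 = 59
  {H2, V9} + {A6, P8, R4}: 45 + 35 = 80
  {A6, V9} + {H2, P8, R4}: 29 + 51 = 80
  … (15 splits in total)
Best: vehicle 1 00 → V9 → 00 = 8; vehicle 2 00 → P8 → H2 → A6 → R4 → 00 = 51; combined 59.

Minimum combined distance: 59 miles.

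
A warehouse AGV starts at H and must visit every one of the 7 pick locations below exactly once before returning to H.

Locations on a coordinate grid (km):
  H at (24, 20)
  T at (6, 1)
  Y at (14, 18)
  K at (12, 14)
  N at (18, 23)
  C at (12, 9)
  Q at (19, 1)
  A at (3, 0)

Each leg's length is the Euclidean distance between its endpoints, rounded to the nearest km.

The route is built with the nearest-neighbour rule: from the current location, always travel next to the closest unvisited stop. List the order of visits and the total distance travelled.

Total distance 71 km via the nearest-neighbour route H → N → Y → K → C → T → A → Q → H.

H → [N:7 / Y:10 / K:13 / C:16 / Q:20 / T:26 / A:29] → N (7)
N → [Y:6 / K:11 / C:15 / Q:22 / T:25 / A:27] → Y (6)
Y → [K:4 / C:9 / Q:18 / T:19 / A:21] → K (4)
K → [C:5 / T:14 / Q:15 / A:17] → C (5)
C → [T:10 / Q:11 / A:13] → T (10)
T → [A:3 / Q:13] → A (3)
A → [Q:16] → Q (16)
Return Q→H: 20.
Total = 7 + 6 + 4 + 5 + 10 + 3 + 16 + 20 = 71.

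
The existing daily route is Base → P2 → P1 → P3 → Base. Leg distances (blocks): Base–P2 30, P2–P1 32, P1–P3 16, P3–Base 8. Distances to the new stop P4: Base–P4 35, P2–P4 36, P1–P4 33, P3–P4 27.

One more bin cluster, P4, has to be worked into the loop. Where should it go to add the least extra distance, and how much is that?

Insertion cost between consecutive stops i–j is d(i,P4) + d(P4,j) − d(i,j):
  between Base and P2: 35 + 36 − 30 = 41
  between P2 and P1: 36 + 33 − 32 = 37
  between P1 and P3: 33 + 27 − 16 = 44
  between P3 and Base: 27 + 35 − 8 = 54
Cheapest insertion is between P2 and P1, adding 37.
New total = 86 + 37 = 123.

Minimum extra distance: 37 blocks, inserting P4 between P2 and P1.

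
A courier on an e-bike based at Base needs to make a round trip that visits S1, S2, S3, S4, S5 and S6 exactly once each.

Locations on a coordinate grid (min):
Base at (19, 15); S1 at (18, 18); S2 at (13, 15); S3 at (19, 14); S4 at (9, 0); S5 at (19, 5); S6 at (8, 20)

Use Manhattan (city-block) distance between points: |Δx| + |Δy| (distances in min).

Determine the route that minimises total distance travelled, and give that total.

68 min — the shortest possible round trip.

Base-S1-S2-S3-S4-S5-S6-Base: 4+8+7+24+15+26+16 = 100
Base-S1-S2-S3-S4-S6-S5-Base: 4+8+7+24+21+26+10 = 100
Base-S1-S2-S3-S5-S4-S6-Base: 4+8+7+9+15+21+16 = 80
Base-S1-S2-S3-S5-S6-S4-Base: 4+8+7+9+26+21+25 = 100
Base-S1-S2-S3-S6-S4-S5-Base: 4+8+7+17+21+15+10 = 82
Base-S1-S2-S3-S6-S5-S4-Base: 4+8+7+17+26+15+25 = 102
Base-S1-S2-S4-S3-S5-S6-Base: 4+8+19+24+9+26+16 = 106
Base-S1-S2-S4-S3-S6-S5-Base: 4+8+19+24+17+26+10 = 108
… (352 more)
Base-S1-S2-S6-S4-S5-S3-Base: 4+8+10+21+15+9+1 = 68  ← best
The minimum is 68.
One optimal route: Base → S1 → S2 → S6 → S4 → S5 → S3 → Base (or its reverse).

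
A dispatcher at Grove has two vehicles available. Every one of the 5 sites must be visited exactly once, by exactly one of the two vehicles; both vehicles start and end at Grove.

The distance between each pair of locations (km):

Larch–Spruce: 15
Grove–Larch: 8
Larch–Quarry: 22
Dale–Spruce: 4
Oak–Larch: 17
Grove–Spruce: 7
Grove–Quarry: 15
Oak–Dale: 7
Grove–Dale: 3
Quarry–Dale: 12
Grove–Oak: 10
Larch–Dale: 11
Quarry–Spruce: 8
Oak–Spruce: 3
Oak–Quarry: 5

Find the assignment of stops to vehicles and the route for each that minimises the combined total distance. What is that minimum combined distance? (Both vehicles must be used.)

Check every non-empty split of the stops between the two vehicles; for each half take its own optimal tour:
  {Oak} + {Larch, Quarry, Dale, Spruce}: 20 + 45 = 65
  {Larch} + {Oak, Quarry, Dale, Spruce}: 16 + 30 = 46
  {Oak, Larch} + {Quarry, Dale, Spruce}: 35 + 30 = 65
  {Quarry} + {Oak, Larch, Dale, Spruce}: 30 + 35 = 65
  {Oak, Quarry} + {Larch, Dale, Spruce}: 30 + 30 = 60
  {Larch, Quarry} + {Oak, Dale, Spruce}: 45 + 20 = 65
  … (15 splits in total)
Best: vehicle 1 Grove → Larch → Grove = 16; vehicle 2 Grove → Oak → Quarry → Spruce → Dale → Grove = 30; combined 46.

46 km — the smallest possible combined total.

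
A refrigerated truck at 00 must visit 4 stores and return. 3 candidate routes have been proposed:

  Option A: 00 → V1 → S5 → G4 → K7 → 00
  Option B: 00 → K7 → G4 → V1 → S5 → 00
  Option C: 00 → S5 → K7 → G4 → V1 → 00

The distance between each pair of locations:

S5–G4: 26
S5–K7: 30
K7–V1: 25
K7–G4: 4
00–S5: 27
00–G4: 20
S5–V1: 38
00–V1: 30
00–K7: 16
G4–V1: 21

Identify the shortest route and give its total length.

Shortest is Option B, total 106.

Option A: 30 + 38 + 26 + 4 + 16 = 114
Option B: 16 + 4 + 21 + 38 + 27 = 106
Option C: 27 + 30 + 4 + 21 + 30 = 112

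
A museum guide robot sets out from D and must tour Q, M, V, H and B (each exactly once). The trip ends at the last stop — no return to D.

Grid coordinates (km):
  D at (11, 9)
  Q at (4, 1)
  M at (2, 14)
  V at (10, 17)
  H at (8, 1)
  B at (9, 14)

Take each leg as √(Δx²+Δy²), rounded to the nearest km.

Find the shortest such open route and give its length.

There are 5! = 120 possible orderings.
D→Q→M→V→H→B: 11+13+9+16+13 = 62
D→Q→M→V→B→H: 11+13+9+3+13 = 49
D→Q→M→H→V→B: 11+13+14+16+3 = 57
D→Q→M→H→B→V: 11+13+14+13+3 = 54
D→Q→M→B→V→H: 11+13+7+3+16 = 50
D→Q→M→B→H→V: 11+13+7+13+16 = 60
D→Q→V→M→H→B: 11+17+9+14+13 = 64
D→Q→V→M→B→H: 11+17+9+7+13 = 57
D→Q→V→H→M→B: 11+17+16+14+7 = 65
D→Q→V→H→B→M: 11+17+16+13+7 = 64
D→Q→V→B→M→H: 11+17+3+7+14 = 52
D→Q→V→B→H→M: 11+17+3+13+14 = 58
D→Q→H→M→V→B: 11+4+14+9+3 = 41
D→Q→H→M→B→V: 11+4+14+7+3 = 39
… (106 more)
D→B→V→M→Q→H: 5+3+9+13+4 = 34  ← best
The minimum is 34.
One shortest path: D → B → V → M → Q → H.

34 km — the minimum one-way total.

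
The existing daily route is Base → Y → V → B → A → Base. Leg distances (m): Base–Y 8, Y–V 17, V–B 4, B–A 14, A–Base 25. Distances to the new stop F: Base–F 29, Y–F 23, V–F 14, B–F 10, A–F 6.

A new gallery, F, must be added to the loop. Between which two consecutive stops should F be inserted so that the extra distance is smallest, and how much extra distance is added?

+2 m — insert F between B and A.

Insertion cost between consecutive stops i–j is d(i,F) + d(F,j) − d(i,j):
  between Base and Y: 29 + 23 − 8 = 44
  between Y and V: 23 + 14 − 17 = 20
  between V and B: 14 + 10 − 4 = 20
  between B and A: 10 + 6 − 14 = 2
  between A and Base: 6 + 29 − 25 = 10
Cheapest insertion is between B and A, adding 2.
New total = 68 + 2 = 70.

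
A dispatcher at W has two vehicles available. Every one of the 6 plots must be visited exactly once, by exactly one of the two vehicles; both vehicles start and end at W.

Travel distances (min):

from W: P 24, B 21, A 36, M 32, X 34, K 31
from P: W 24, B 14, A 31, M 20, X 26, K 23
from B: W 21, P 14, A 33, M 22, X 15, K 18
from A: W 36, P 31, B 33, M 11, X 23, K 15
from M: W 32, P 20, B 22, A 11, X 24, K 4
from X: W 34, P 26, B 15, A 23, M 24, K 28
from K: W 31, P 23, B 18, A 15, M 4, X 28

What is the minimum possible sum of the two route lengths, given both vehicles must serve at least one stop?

Minimum combined distance: 153 min.

There are 2^5 − 1 = 31 ways to divide the 6 stops into two non-empty groups. For each, the best each vehicle can do is its own shortest tour through its group:
  {P} + {B, A, M, X, K}: 48 + 105 = 153
  {B} + {P, A, M, X, K}: 42 + 119 = 161
  {P, B} + {A, M, X, K}: 59 + 103 = 162
  {A} + {P, B, M, X, K}: 72 + 111 = 183
  {P, A} + {B, M, X, K}: 91 + 95 = 186
  {B, A} + {P, M, X, K}: 90 + 109 = 199
  … (31 splits in total)
Best: vehicle 1 W → P → W = 48; vehicle 2 W → B → X → A → M → K → W = 105; combined 153.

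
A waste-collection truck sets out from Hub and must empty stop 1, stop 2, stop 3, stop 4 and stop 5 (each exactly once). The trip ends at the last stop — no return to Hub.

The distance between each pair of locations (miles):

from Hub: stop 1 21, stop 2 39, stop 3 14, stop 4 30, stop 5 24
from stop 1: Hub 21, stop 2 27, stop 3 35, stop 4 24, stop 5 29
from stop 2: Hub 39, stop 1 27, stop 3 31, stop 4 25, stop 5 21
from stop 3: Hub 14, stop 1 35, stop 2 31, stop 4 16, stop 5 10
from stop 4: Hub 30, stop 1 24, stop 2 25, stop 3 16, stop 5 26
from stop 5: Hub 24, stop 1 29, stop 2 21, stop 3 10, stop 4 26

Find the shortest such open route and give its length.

There are 5! = 120 possible orderings.
Hub→stop 1→stop 2→stop 3→stop 4→stop 5: 21+27+31+16+26 = 121
Hub→stop 1→stop 2→stop 3→stop 5→stop 4: 21+27+31+10+26 = 115
Hub→stop 1→stop 2→stop 4→stop 3→stop 5: 21+27+25+16+10 = 99
Hub→stop 1→stop 2→stop 4→stop 5→stop 3: 21+27+25+26+10 = 109
Hub→stop 1→stop 2→stop 5→stop 3→stop 4: 21+27+21+10+16 = 95
Hub→stop 1→stop 2→stop 5→stop 4→stop 3: 21+27+21+26+16 = 111
Hub→stop 1→stop 3→stop 2→stop 4→stop 5: 21+35+31+25+26 = 138
Hub→stop 1→stop 3→stop 2→stop 5→stop 4: 21+35+31+21+26 = 134
Hub→stop 1→stop 3→stop 4→stop 2→stop 5: 21+35+16+25+21 = 118
Hub→stop 1→stop 3→stop 4→stop 5→stop 2: 21+35+16+26+21 = 119
Hub→stop 1→stop 3→stop 5→stop 2→stop 4: 21+35+10+21+25 = 112
Hub→stop 1→stop 3→stop 5→stop 4→stop 2: 21+35+10+26+25 = 117
Hub→stop 1→stop 4→stop 2→stop 3→stop 5: 21+24+25+31+10 = 111
Hub→stop 1→stop 4→stop 2→stop 5→stop 3: 21+24+25+21+10 = 101
… (106 more)
Hub→stop 1→stop 4→stop 3→stop 5→stop 2: 21+24+16+10+21 = 92  ← best
The minimum is 92.
One shortest path: Hub → stop 1 → stop 4 → stop 3 → stop 5 → stop 2.

92 miles — the minimum one-way total.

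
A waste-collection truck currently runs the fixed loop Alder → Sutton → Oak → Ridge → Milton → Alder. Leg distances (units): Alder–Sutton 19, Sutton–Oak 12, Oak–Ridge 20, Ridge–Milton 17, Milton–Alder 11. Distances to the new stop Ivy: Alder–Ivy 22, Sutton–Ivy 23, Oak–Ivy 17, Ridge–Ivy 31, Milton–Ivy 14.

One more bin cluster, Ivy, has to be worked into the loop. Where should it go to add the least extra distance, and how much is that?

Adding 25 by placing Ivy on the Milton–Alder leg.

Insertion cost between consecutive stops i–j is d(i,Ivy) + d(Ivy,j) − d(i,j):
  between Alder and Sutton: 22 + 23 − 19 = 26
  between Sutton and Oak: 23 + 17 − 12 = 28
  between Oak and Ridge: 17 + 31 − 20 = 28
  between Ridge and Milton: 31 + 14 − 17 = 28
  between Milton and Alder: 14 + 22 − 11 = 25
Cheapest insertion is between Milton and Alder, adding 25.
New total = 79 + 25 = 104.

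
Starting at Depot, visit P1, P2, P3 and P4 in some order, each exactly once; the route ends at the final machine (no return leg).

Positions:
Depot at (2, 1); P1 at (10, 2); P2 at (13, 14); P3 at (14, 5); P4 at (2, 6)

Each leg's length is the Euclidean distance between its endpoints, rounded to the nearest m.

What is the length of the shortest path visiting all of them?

There are 4! = 24 possible orderings.
Depot - P1 - P2 - P3 - P4: 8+12+9+12 = 41
Depot - P1 - P2 - P4 - P3: 8+12+14+12 = 46
Depot - P1 - P3 - P2 - P4: 8+5+9+14 = 36
Depot - P1 - P3 - P4 - P2: 8+5+12+14 = 39
Depot - P1 - P4 - P2 - P3: 8+9+14+9 = 40
Depot - P1 - P4 - P3 - P2: 8+9+12+9 = 38
Depot - P2 - P1 - P3 - P4: 17+12+5+12 = 46
Depot - P2 - P1 - P4 - P3: 17+12+9+12 = 50
Depot - P2 - P3 - P1 - P4: 17+9+5+9 = 40
Depot - P2 - P3 - P4 - P1: 17+9+12+9 = 47
Depot - P2 - P4 - P1 - P3: 17+14+9+5 = 45
Depot - P2 - P4 - P3 - P1: 17+14+12+5 = 48
Depot - P3 - P1 - P2 - P4: 13+5+12+14 = 44
Depot - P3 - P1 - P4 - P2: 13+5+9+14 = 41
… (10 more)
Depot - P4 - P1 - P3 - P2: 5+9+5+9 = 28  ← best
The minimum is 28.
One shortest path: Depot → P4 → P1 → P3 → P2.

Shortest open route: 28 m.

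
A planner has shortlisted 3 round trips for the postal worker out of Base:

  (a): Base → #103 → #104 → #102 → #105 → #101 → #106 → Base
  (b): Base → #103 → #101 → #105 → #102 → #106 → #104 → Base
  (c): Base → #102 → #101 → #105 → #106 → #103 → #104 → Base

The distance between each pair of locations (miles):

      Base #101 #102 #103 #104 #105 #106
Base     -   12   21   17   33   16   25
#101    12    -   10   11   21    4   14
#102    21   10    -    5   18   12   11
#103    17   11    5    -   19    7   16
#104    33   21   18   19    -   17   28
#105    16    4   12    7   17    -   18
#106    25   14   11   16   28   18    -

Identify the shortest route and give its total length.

109 miles — (a) is the shortest.

(a): 17 + 19 + 18 + 12 + 4 + 14 + 25 = 109
(b): 17 + 11 + 4 + 12 + 11 + 28 + 33 = 116
(c): 21 + 10 + 4 + 18 + 16 + 19 + 33 = 121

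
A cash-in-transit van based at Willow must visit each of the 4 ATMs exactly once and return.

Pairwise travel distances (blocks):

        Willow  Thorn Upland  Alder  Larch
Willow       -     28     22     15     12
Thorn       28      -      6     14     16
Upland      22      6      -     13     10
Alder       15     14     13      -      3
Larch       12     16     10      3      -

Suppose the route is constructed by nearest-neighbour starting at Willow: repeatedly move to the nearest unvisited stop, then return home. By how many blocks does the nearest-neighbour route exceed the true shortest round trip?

The nearest-neighbour route is 5 blocks longer than optimal.

Willow: Larch=12, Alder=15, Upland=22, Thorn=28 ⇒ Larch
Larch: Alder=3, Upland=10, Thorn=16 ⇒ Alder
Alder: Upland=13, Thorn=14 ⇒ Upland
Upland: Thorn=6 ⇒ Thorn
NN route Willow → Larch → Alder → Upland → Thorn → Willow costs 62.
Optimal: Willow → Upland → Thorn → Alder → Larch → Willow costs 57 (by enumerating all 12 distinct tours).
Excess = 62 − 57 = 5.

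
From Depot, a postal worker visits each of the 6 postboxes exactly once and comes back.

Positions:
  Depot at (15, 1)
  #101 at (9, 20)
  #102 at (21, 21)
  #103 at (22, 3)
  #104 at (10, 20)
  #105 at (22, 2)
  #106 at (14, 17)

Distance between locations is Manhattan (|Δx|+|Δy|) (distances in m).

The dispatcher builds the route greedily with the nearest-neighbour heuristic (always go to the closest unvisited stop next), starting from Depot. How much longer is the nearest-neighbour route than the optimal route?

From Depot: #105=8, #103=9, #106=17, #104=24, #101=25, #102=26 → choose #105 (8).
From #105: #103=1, #102=20, #106=23, #104=30, #101=31 → choose #103 (1).
From #103: #102=19, #106=22, #104=29, #101=30 → choose #102 (19).
From #102: #106=11, #104=12, #101=13 → choose #106 (11).
From #106: #104=7, #101=8 → choose #104 (7).
From #104: #101=1 → choose #101 (1).
NN route Depot → #105 → #103 → #102 → #106 → #104 → #101 → Depot costs 72.
Optimal: Depot → #105 → #103 → #102 → #101 → #104 → #106 → Depot costs 66 (by enumerating all 360 distinct tours).
Excess = 72 − 66 = 6.

6 m longer than the optimal tour.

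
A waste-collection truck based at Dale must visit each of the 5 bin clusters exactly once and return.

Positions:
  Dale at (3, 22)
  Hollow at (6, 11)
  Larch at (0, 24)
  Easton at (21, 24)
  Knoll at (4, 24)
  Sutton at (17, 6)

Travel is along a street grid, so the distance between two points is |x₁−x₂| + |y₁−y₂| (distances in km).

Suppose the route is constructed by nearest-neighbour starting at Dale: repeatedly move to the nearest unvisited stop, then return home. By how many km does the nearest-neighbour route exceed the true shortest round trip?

The nearest-neighbour route is 6 km longer than optimal.

Dale: Knoll=3, Larch=5, Hollow=14, Easton=20, Sutton=30 ⇒ Knoll
Knoll: Larch=4, Hollow=15, Easton=17, Sutton=31 ⇒ Larch
Larch: Hollow=19, Easton=21, Sutton=35 ⇒ Hollow
Hollow: Sutton=16, Easton=28 ⇒ Sutton
Sutton: Easton=22 ⇒ Easton
NN route Dale → Knoll → Larch → Hollow → Sutton → Easton → Dale costs 84.
Optimal: Dale → Hollow → Sutton → Easton → Knoll → Larch → Dale costs 78 (by enumerating all 60 distinct tours).
Excess = 84 − 78 = 6.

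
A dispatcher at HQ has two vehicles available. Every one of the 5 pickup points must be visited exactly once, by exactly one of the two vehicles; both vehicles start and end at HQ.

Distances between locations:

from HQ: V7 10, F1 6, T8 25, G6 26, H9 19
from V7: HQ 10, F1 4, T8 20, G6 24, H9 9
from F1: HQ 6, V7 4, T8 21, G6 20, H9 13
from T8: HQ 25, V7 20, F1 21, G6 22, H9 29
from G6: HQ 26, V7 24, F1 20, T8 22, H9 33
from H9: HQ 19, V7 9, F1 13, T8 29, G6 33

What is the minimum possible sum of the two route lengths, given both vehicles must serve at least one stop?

108 — the smallest possible combined total.

Try each way of splitting the stops between the two vehicles (each non-empty) and, for each split, find the best tour for each vehicle:
  {V7} + {F1, T8, G6, H9}: 20 + 96 = 116
  {F1} + {V7, T8, G6, H9}: 12 + 96 = 108
  {V7, F1} + {T8, G6, H9}: 20 + 96 = 116
  {T8} + {V7, F1, G6, H9}: 50 + 78 = 128
  {V7, T8} + {F1, G6, H9}: 55 + 78 = 133
  {F1, T8} + {V7, G6, H9}: 52 + 78 = 130
  … (15 splits in total)
Best: vehicle 1 HQ → F1 → HQ = 12; vehicle 2 HQ → V7 → H9 → T8 → G6 → HQ = 96; combined 108.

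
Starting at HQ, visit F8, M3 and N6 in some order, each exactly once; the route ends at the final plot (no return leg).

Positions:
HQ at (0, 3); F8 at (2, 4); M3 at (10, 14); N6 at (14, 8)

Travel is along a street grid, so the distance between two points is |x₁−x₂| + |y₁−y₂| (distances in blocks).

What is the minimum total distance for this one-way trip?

Minimum one-way distance = 29 blocks.

There are 3! = 6 possible orderings.
HQ → F8 → M3 → N6: 3+18+10 = 31
HQ → F8 → N6 → M3: 3+16+10 = 29
HQ → M3 → F8 → N6: 21+18+16 = 55
HQ → M3 → N6 → F8: 21+10+16 = 47
HQ → N6 → F8 → M3: 19+16+18 = 53
HQ → N6 → M3 → F8: 19+10+18 = 47
The minimum is 29.
One shortest path: HQ → F8 → N6 → M3.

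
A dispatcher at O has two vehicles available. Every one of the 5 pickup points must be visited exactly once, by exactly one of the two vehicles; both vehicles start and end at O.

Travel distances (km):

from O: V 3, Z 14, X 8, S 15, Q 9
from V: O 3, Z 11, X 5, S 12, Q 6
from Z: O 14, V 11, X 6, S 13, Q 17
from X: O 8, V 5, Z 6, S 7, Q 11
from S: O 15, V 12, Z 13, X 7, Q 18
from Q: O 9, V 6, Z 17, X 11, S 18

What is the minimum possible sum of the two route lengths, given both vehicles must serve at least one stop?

Check every non-empty split of the stops between the two vehicles; for each half take its own optimal tour:
  {V} + {Z, X, S, Q}: 6 + 54 = 60
  {Z} + {V, X, S, Q}: 28 + 42 = 70
  {V, Z} + {X, S, Q}: 28 + 42 = 70
  {X} + {V, Z, S, Q}: 16 + 54 = 70
  {V, X} + {Z, S, Q}: 16 + 54 = 70
  {Z, X} + {V, S, Q}: 28 + 42 = 70
  … (15 splits in total)
Best: vehicle 1 O → V → O = 6; vehicle 2 O → Z → X → S → Q → O = 54; combined 60.

60 km — the smallest possible combined total.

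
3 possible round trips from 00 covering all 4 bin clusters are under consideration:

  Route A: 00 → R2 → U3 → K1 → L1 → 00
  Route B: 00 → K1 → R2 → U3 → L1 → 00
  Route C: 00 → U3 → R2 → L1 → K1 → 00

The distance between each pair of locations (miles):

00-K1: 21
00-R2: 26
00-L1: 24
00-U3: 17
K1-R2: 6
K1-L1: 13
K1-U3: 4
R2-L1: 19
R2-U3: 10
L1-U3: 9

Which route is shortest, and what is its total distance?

Route A: 26 + 10 + 4 + 13 + 24 = 77
Route B: 21 + 6 + 10 + 9 + 24 = 70
Route C: 17 + 10 + 19 + 13 + 21 = 80

Shortest is Route B, total 70 miles.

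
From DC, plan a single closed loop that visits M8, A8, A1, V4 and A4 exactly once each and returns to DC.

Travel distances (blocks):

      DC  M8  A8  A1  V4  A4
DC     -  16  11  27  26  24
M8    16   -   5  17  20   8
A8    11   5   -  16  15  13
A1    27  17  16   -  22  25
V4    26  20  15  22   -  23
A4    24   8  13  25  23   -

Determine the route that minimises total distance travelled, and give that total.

There are 60 distinct closed tours to check (reversals are equivalent).
DC-M8-A8-A1-V4-A4-DC: 16+5+16+22+23+24 = 106
DC-M8-A8-A1-A4-V4-DC: 16+5+16+25+23+26 = 111
DC-M8-A8-V4-A1-A4-DC: 16+5+15+22+25+24 = 107
DC-M8-A8-V4-A4-A1-DC: 16+5+15+23+25+27 = 111
DC-M8-A8-A4-A1-V4-DC: 16+5+13+25+22+26 = 107
DC-M8-A8-A4-V4-A1-DC: 16+5+13+23+22+27 = 106
DC-M8-A1-A8-V4-A4-DC: 16+17+16+15+23+24 = 111
DC-M8-A1-A8-A4-V4-DC: 16+17+16+13+23+26 = 111
DC-M8-A1-V4-A8-A4-DC: 16+17+22+15+13+24 = 107
DC-M8-A1-V4-A4-A8-DC: 16+17+22+23+13+11 = 102
DC-M8-A1-A4-A8-V4-DC: 16+17+25+13+15+26 = 112
DC-M8-A1-A4-V4-A8-DC: 16+17+25+23+15+11 = 107
DC-M8-V4-A8-A1-A4-DC: 16+20+15+16+25+24 = 116
DC-M8-V4-A8-A4-A1-DC: 16+20+15+13+25+27 = 116
… (46 more)
DC-M8-A4-V4-A1-A8-DC: 16+8+23+22+16+11 = 96  ← best
The minimum is 96.
One optimal route: DC → M8 → A4 → V4 → A1 → A8 → DC (or its reverse).

Minimum total distance: 96 blocks.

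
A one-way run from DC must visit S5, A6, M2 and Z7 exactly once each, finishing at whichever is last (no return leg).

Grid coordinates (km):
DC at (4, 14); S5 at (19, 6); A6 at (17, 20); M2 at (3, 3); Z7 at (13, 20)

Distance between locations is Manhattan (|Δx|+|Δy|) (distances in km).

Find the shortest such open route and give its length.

51 km — the minimum one-way total.

There are 4! = 24 possible orderings.
DC→S5→A6→M2→Z7: 23+16+31+27 = 97
DC→S5→A6→Z7→M2: 23+16+4+27 = 70
DC→S5→M2→A6→Z7: 23+19+31+4 = 77
DC→S5→M2→Z7→A6: 23+19+27+4 = 73
DC→S5→Z7→A6→M2: 23+20+4+31 = 78
DC→S5→Z7→M2→A6: 23+20+27+31 = 101
DC→A6→S5→M2→Z7: 19+16+19+27 = 81
DC→A6→S5→Z7→M2: 19+16+20+27 = 82
DC→A6→M2→S5→Z7: 19+31+19+20 = 89
DC→A6→M2→Z7→S5: 19+31+27+20 = 97
DC→A6→Z7→S5→M2: 19+4+20+19 = 62
DC→A6→Z7→M2→S5: 19+4+27+19 = 69
DC→M2→S5→A6→Z7: 12+19+16+4 = 51
DC→M2→S5→Z7→A6: 12+19+20+4 = 55
… (10 more)
The minimum is 51.
One shortest path: DC → M2 → S5 → A6 → Z7.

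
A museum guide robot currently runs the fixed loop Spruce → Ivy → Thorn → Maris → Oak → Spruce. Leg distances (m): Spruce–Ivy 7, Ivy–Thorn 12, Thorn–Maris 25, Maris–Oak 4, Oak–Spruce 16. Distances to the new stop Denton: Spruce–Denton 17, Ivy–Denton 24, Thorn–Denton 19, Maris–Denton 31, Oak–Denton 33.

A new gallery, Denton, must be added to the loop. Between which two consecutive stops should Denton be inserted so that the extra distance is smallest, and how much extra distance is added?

Adding 25 m by placing Denton on the Thorn–Maris leg.

Insertion cost between consecutive stops i–j is d(i,Denton) + d(Denton,j) − d(i,j):
  between Spruce and Ivy: 17 + 24 − 7 = 34
  between Ivy and Thorn: 24 + 19 − 12 = 31
  between Thorn and Maris: 19 + 31 − 25 = 25
  between Maris and Oak: 31 + 33 − 4 = 60
  between Oak and Spruce: 33 + 17 − 16 = 34
Cheapest insertion is between Thorn and Maris, adding 25.
New total = 64 + 25 = 89.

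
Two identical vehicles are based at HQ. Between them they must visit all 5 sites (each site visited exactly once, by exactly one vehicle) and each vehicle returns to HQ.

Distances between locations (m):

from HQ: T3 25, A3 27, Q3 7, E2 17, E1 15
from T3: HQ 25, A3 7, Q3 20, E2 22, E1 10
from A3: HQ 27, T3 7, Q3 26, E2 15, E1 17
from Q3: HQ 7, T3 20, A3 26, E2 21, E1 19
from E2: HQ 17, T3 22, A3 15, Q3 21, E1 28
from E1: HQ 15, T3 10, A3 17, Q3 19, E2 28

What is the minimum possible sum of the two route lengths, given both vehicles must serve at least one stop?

There are 2^4 − 1 = 15 ways to divide the 5 stops into two non-empty groups. For each, the best each vehicle can do is its own shortest tour through its group:
  {T3} + {A3, Q3, E2, E1}: 50 + 75 = 125
  {A3} + {T3, Q3, E2, E1}: 54 + 75 = 129
  {T3, A3} + {Q3, E2, E1}: 59 + 71 = 130
  {Q3} + {T3, A3, E2, E1}: 14 + 64 = 78
  {T3, Q3} + {A3, E2, E1}: 52 + 64 = 116
  {A3, Q3} + {T3, E2, E1}: 60 + 64 = 124
  … (15 splits in total)
Best: vehicle 1 HQ → Q3 → HQ = 14; vehicle 2 HQ → E2 → A3 → T3 → E1 → HQ = 64; combined 78.

Minimum combined distance: 78 m.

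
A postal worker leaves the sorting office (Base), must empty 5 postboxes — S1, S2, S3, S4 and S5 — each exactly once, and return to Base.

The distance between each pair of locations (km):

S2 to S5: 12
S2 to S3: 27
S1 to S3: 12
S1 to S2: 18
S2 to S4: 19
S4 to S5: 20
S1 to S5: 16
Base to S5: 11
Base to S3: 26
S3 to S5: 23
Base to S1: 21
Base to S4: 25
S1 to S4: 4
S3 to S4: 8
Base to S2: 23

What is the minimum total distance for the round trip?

79 km — the shortest possible round trip.

There are 60 distinct closed tours to check (reversals are equivalent).
Base → S1 → S2 → S3 → S4 → S5 → Base: 21+18+27+8+20+11 = 105
Base → S1 → S2 → S3 → S5 → S4 → Base: 21+18+27+23+20+25 = 134
Base → S1 → S2 → S4 → S3 → S5 → Base: 21+18+19+8+23+11 = 100
Base → S1 → S2 → S4 → S5 → S3 → Base: 21+18+19+20+23+26 = 127
Base → S1 → S2 → S5 → S3 → S4 → Base: 21+18+12+23+8+25 = 107
Base → S1 → S2 → S5 → S4 → S3 → Base: 21+18+12+20+8+26 = 105
Base → S1 → S3 → S2 → S4 → S5 → Base: 21+12+27+19+20+11 = 110
Base → S1 → S3 → S2 → S5 → S4 → Base: 21+12+27+12+20+25 = 117
Base → S1 → S3 → S4 → S2 → S5 → Base: 21+12+8+19+12+11 = 83
Base → S1 → S3 → S4 → S5 → S2 → Base: 21+12+8+20+12+23 = 96
Base → S1 → S3 → S5 → S2 → S4 → Base: 21+12+23+12+19+25 = 112
Base → S1 → S3 → S5 → S4 → S2 → Base: 21+12+23+20+19+23 = 118
Base → S1 → S4 → S2 → S3 → S5 → Base: 21+4+19+27+23+11 = 105
Base → S1 → S4 → S2 → S5 → S3 → Base: 21+4+19+12+23+26 = 105
… (46 more)
Base → S3 → S4 → S1 → S2 → S5 → Base: 26+8+4+18+12+11 = 79  ← best
The minimum is 79.
One optimal route: Base → S3 → S4 → S1 → S2 → S5 → Base (or its reverse).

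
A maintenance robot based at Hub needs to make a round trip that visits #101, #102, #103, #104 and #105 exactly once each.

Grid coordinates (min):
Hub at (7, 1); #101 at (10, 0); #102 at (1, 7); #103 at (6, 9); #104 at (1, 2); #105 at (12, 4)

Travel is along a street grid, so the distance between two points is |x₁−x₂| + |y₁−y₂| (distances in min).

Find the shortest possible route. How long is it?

Shortest round trip = 40 min.

There are 60 distinct closed tours to check (reversals are equivalent).
Hub→#101→#102→#103→#104→#105→Hub: 4+16+7+12+13+8 = 60
Hub→#101→#102→#103→#105→#104→Hub: 4+16+7+11+13+7 = 58
Hub→#101→#102→#104→#103→#105→Hub: 4+16+5+12+11+8 = 56
Hub→#101→#102→#104→#105→#103→Hub: 4+16+5+13+11+9 = 58
Hub→#101→#102→#105→#103→#104→Hub: 4+16+14+11+12+7 = 64
Hub→#101→#102→#105→#104→#103→Hub: 4+16+14+13+12+9 = 68
Hub→#101→#103→#102→#104→#105→Hub: 4+13+7+5+13+8 = 50
Hub→#101→#103→#102→#105→#104→Hub: 4+13+7+14+13+7 = 58
Hub→#101→#103→#104→#102→#105→Hub: 4+13+12+5+14+8 = 56
Hub→#101→#103→#104→#105→#102→Hub: 4+13+12+13+14+12 = 68
Hub→#101→#103→#105→#102→#104→Hub: 4+13+11+14+5+7 = 54
Hub→#101→#103→#105→#104→#102→Hub: 4+13+11+13+5+12 = 58
Hub→#101→#104→#102→#103→#105→Hub: 4+11+5+7+11+8 = 46
Hub→#101→#104→#102→#105→#103→Hub: 4+11+5+14+11+9 = 54
… (46 more)
Hub→#101→#105→#103→#102→#104→Hub: 4+6+11+7+5+7 = 40  ← best
The minimum is 40.
One optimal route: Hub → #101 → #105 → #103 → #102 → #104 → Hub (or its reverse).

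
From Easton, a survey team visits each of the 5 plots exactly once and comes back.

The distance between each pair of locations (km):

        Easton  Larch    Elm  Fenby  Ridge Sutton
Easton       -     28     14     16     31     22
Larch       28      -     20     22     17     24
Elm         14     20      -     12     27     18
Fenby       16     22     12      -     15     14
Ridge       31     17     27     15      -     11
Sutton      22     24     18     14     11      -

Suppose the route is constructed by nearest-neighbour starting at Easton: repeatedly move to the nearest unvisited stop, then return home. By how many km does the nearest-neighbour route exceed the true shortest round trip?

From Easton: Elm=14, Fenby=16, Sutton=22, Larch=28, Ridge=31 → choose Elm (14).
From Elm: Fenby=12, Sutton=18, Larch=20, Ridge=27 → choose Fenby (12).
From Fenby: Sutton=14, Ridge=15, Larch=22 → choose Sutton (14).
From Sutton: Ridge=11, Larch=24 → choose Ridge (11).
From Ridge: Larch=17 → choose Larch (17).
NN route Easton → Elm → Fenby → Sutton → Ridge → Larch → Easton costs 96.
Optimal: Easton → Elm → Larch → Ridge → Sutton → Fenby → Easton costs 92 (by enumerating all 60 distinct tours).
Excess = 96 − 92 = 4.

The nearest-neighbour route is 4 km longer than optimal.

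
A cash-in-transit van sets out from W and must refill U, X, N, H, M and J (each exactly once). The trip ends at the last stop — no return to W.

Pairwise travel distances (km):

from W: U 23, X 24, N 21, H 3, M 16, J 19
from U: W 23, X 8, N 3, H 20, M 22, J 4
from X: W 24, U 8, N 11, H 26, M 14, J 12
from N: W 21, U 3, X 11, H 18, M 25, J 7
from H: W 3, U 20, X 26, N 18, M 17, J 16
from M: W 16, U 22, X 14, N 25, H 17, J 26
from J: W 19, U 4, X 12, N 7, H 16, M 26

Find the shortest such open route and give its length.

There are 6! = 720 possible orderings.
W → U → X → N → H → M → J: 23+8+11+18+17+26 = 103
W → U → X → N → H → J → M: 23+8+11+18+16+26 = 102
W → U → X → N → M → H → J: 23+8+11+25+17+16 = 100
W → U → X → N → M → J → H: 23+8+11+25+26+16 = 109
W → U → X → N → J → H → M: 23+8+11+7+16+17 = 82
W → U → X → N → J → M → H: 23+8+11+7+26+17 = 92
W → U → X → H → N → M → J: 23+8+26+18+25+26 = 126
W → U → X → H → N → J → M: 23+8+26+18+7+26 = 108
… (712 more)
W → H → J → U → N → X → M: 3+16+4+3+11+14 = 51  ← best
The minimum is 51.
One shortest path: W → H → J → U → N → X → M.

Shortest open route: 51 km.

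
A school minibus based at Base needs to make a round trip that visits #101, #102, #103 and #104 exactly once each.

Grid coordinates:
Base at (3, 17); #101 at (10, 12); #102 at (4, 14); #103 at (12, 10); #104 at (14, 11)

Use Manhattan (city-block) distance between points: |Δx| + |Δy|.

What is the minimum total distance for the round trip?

With 4 stops there are 4!/2 = 12 distinct round trips (a route and its reverse cost the same).
Base→#101→#102→#103→#104→Base: 12+8+12+3+17 = 52
Base→#101→#102→#104→#103→Base: 12+8+13+3+16 = 52
Base→#101→#103→#102→#104→Base: 12+4+12+13+17 = 58
Base→#101→#103→#104→#102→Base: 12+4+3+13+4 = 36
Base→#101→#104→#102→#103→Base: 12+5+13+12+16 = 58
Base→#101→#104→#103→#102→Base: 12+5+3+12+4 = 36
Base→#102→#101→#103→#104→Base: 4+8+4+3+17 = 36
Base→#102→#101→#104→#103→Base: 4+8+5+3+16 = 36
Base→#102→#103→#101→#104→Base: 4+12+4+5+17 = 42
Base→#102→#104→#101→#103→Base: 4+13+5+4+16 = 42
Base→#103→#101→#102→#104→Base: 16+4+8+13+17 = 58
Base→#103→#102→#101→#104→Base: 16+12+8+5+17 = 58
The minimum is 36.
One optimal route: Base → #101 → #103 → #104 → #102 → Base (or its reverse).

Shortest round trip = 36.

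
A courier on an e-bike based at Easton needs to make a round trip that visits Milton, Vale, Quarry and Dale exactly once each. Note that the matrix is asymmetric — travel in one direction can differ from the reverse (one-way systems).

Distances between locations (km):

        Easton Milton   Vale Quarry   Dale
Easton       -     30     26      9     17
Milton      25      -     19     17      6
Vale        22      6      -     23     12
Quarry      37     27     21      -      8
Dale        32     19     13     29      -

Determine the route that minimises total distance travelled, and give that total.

Easton-Milton-Vale-Quarry-Dale-Easton: 30+19+23+8+32 = 112
Easton-Milton-Vale-Dale-Quarry-Easton: 30+19+12+29+37 = 127
Easton-Milton-Quarry-Vale-Dale-Easton: 30+17+21+12+32 = 112
Easton-Milton-Quarry-Dale-Vale-Easton: 30+17+8+13+22 = 90
Easton-Milton-Dale-Vale-Quarry-Easton: 30+6+13+23+37 = 109
Easton-Milton-Dale-Quarry-Vale-Easton: 30+6+29+21+22 = 108
Easton-Vale-Milton-Quarry-Dale-Easton: 26+6+17+8+32 = 89
Easton-Vale-Milton-Dale-Quarry-Easton: 26+6+6+29+37 = 104
Easton-Vale-Quarry-Milton-Dale-Easton: 26+23+27+6+32 = 114
Easton-Vale-Quarry-Dale-Milton-Easton: 26+23+8+19+25 = 101
Easton-Vale-Dale-Milton-Quarry-Easton: 26+12+19+17+37 = 111
Easton-Vale-Dale-Quarry-Milton-Easton: 26+12+29+27+25 = 119
Easton-Quarry-Milton-Vale-Dale-Easton: 9+27+19+12+32 = 99
Easton-Quarry-Milton-Dale-Vale-Easton: 9+27+6+13+22 = 77
… (10 more)
Easton-Quarry-Dale-Vale-Milton-Easton: 9+8+13+6+25 = 61  ← best
The minimum is 61.
One optimal route: Easton → Quarry → Dale → Vale → Milton → Easton.

Shortest round trip = 61 km.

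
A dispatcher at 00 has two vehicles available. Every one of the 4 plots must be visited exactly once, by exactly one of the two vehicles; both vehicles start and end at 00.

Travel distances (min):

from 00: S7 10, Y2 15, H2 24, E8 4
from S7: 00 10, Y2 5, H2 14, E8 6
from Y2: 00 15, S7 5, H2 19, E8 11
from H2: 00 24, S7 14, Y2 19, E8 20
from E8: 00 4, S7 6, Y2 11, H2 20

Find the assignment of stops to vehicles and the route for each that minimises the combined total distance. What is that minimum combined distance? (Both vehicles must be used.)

Check every non-empty split of the stops between the two vehicles; for each half take its own optimal tour:
  {S7} + {Y2, H2, E8}: 20 + 58 = 78
  {Y2} + {S7, H2, E8}: 30 + 48 = 78
  {S7, Y2} + {H2, E8}: 30 + 48 = 78
  {H2} + {S7, Y2, E8}: 48 + 30 = 78
  {S7, H2} + {Y2, E8}: 48 + 30 = 78
  {Y2, H2} + {S7, E8}: 58 + 20 = 78
  … (7 splits in total)
  {S7, Y2, H2} + {E8}: 58 + 8 = 66  ← best
Best: vehicle 1 00 → S7 → Y2 → H2 → 00 = 58; vehicle 2 00 → E8 → 00 = 8; combined 66.

66 min — the smallest possible combined total.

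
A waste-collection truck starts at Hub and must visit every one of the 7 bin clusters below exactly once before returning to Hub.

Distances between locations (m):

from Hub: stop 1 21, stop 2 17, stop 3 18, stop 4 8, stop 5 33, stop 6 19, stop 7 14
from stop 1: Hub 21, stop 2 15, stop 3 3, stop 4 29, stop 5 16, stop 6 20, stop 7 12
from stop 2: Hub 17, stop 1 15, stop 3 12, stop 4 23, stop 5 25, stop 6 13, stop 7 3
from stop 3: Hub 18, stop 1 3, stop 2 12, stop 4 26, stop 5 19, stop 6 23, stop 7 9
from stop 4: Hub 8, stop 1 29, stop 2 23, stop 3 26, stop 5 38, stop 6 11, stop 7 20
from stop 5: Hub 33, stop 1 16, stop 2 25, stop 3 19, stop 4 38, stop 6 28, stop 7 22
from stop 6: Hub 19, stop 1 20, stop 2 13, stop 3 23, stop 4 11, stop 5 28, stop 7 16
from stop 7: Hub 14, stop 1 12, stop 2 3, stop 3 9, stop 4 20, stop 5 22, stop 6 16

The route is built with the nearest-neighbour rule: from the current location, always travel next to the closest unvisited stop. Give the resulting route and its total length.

From Hub: distances to unvisited — stop 4=8, stop 7=14, stop 2=17, stop 3=18, stop 6=19, stop 1=21, stop 5=33. Nearest is stop 4 (8).
From stop 4: distances to unvisited — stop 6=11, stop 7=20, stop 2=23, stop 3=26, stop 1=29, stop 5=38. Nearest is stop 6 (11).
From stop 6: distances to unvisited — stop 2=13, stop 7=16, stop 1=20, stop 3=23, stop 5=28. Nearest is stop 2 (13).
From stop 2: distances to unvisited — stop 7=3, stop 3=12, stop 1=15, stop 5=25. Nearest is stop 7 (3).
From stop 7: distances to unvisited — stop 3=9, stop 1=12, stop 5=22. Nearest is stop 3 (9).
From stop 3: distances to unvisited — stop 1=3, stop 5=19. Nearest is stop 1 (3).
From stop 1: distances to unvisited — stop 5=16. Nearest is stop 5 (16).
Return stop 5→Hub: 33.
Total = 8 + 11 + 13 + 3 + 9 + 3 + 16 + 33 = 96.

96 m along Hub → stop 4 → stop 6 → stop 2 → stop 7 → stop 3 → stop 1 → stop 5 → Hub.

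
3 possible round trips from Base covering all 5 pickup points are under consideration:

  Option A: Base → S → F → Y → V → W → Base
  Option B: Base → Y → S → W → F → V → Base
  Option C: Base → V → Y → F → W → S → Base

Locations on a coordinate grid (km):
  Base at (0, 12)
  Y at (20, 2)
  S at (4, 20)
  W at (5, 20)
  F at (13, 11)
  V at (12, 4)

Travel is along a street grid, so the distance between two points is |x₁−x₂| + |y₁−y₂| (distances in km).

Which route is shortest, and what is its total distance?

76 km — Option C is the shortest.

Option A: 12 + 18 + 16 + 10 + 23 + 13 = 92
Option B: 30 + 34 + 1 + 17 + 8 + 20 = 110
Option C: 20 + 10 + 16 + 17 + 1 + 12 = 76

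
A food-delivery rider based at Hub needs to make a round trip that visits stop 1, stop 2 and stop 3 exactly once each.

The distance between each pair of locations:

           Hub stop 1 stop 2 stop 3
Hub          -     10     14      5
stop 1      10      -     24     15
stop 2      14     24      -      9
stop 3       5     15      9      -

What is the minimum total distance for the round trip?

Hub - stop 1 - stop 2 - stop 3 - Hub: 10+24+9+5 = 48
Hub - stop 1 - stop 3 - stop 2 - Hub: 10+15+9+14 = 48
Hub - stop 2 - stop 1 - stop 3 - Hub: 14+24+15+5 = 58
The minimum is 48.
One optimal route: Hub → stop 1 → stop 2 → stop 3 → Hub (or its reverse).

Shortest round trip = 48.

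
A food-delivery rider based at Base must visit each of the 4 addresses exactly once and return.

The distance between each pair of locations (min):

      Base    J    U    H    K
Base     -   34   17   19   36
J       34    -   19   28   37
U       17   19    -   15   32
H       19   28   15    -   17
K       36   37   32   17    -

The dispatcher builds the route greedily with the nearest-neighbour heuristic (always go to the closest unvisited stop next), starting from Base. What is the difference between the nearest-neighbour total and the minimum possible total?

Base: U=17, H=19, J=34, K=36 ⇒ U
U: H=15, J=19, K=32 ⇒ H
H: K=17, J=28 ⇒ K
K: J=37 ⇒ J
NN route Base → U → H → K → J → Base costs 120.
Optimal: Base → U → J → K → H → Base costs 109 (by enumerating all 12 distinct tours).
Excess = 120 − 109 = 11.

11 min longer than the optimal tour.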